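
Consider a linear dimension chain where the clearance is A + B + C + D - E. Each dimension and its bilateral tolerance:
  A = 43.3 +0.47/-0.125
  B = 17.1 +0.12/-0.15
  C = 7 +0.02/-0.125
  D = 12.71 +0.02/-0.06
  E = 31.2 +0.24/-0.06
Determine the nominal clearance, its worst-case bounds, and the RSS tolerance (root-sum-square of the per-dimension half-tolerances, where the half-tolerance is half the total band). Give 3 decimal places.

nominal=48.910 wc=[48.210,49.600] rss=0.369

Stack each dimension's contribution:
  +A: nom +43.300 → Σnom=43.300; wc +0.470/-0.125 → slack +0.470/-0.125; half-tol=0.297, Σhalf²=0.088506
  +B: nom +17.100 → Σnom=60.400; wc +0.120/-0.150 → slack +0.590/-0.275; half-tol=0.135, Σhalf²=0.106731
  +C: nom +7.000 → Σnom=67.400; wc +0.020/-0.125 → slack +0.610/-0.400; half-tol=0.072, Σhalf²=0.111988
  +D: nom +12.710 → Σnom=80.110; wc +0.020/-0.060 → slack +0.630/-0.460; half-tol=0.040, Σhalf²=0.113588
  -E: nom -31.200 → Σnom=48.910; wc +0.060/-0.240 → slack +0.690/-0.700; half-tol=0.150, Σhalf²=0.136088
Nominal = 48.910. Worst-case = [48.910 - 0.700, 48.910 + 0.690] = [48.210, 49.600]. RSS = √0.136088 = 0.369.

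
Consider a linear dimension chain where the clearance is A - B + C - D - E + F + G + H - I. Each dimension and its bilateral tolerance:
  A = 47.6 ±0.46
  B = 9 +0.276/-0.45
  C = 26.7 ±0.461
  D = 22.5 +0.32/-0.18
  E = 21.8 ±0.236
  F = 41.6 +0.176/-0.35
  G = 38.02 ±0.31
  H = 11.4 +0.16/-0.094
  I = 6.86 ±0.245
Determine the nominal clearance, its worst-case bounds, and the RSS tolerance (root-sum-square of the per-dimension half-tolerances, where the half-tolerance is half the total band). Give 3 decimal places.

nominal=105.160 wc=[102.408,107.838] rss=0.957

Stack each dimension's contribution:
  +A: nom +47.600 → Σnom=47.600; wc +0.460/-0.460 → slack +0.460/-0.460; half-tol=0.460, Σhalf²=0.211600
  -B: nom -9.000 → Σnom=38.600; wc +0.450/-0.276 → slack +0.910/-0.736; half-tol=0.363, Σhalf²=0.343369
  +C: nom +26.700 → Σnom=65.300; wc +0.461/-0.461 → slack +1.371/-1.197; half-tol=0.461, Σhalf²=0.555890
  -D: nom -22.500 → Σnom=42.800; wc +0.180/-0.320 → slack +1.551/-1.517; half-tol=0.250, Σhalf²=0.618390
  -E: nom -21.800 → Σnom=21.000; wc +0.236/-0.236 → slack +1.787/-1.753; half-tol=0.236, Σhalf²=0.674086
  +F: nom +41.600 → Σnom=62.600; wc +0.176/-0.350 → slack +1.963/-2.103; half-tol=0.263, Σhalf²=0.743255
  +G: nom +38.020 → Σnom=100.620; wc +0.310/-0.310 → slack +2.273/-2.413; half-tol=0.310, Σhalf²=0.839355
  +H: nom +11.400 → Σnom=112.020; wc +0.160/-0.094 → slack +2.433/-2.507; half-tol=0.127, Σhalf²=0.855484
  -I: nom -6.860 → Σnom=105.160; wc +0.245/-0.245 → slack +2.678/-2.752; half-tol=0.245, Σhalf²=0.915509
Nominal = 105.160. Worst-case = [105.160 - 2.752, 105.160 + 2.678] = [102.408, 107.838]. RSS = √0.915509 = 0.957.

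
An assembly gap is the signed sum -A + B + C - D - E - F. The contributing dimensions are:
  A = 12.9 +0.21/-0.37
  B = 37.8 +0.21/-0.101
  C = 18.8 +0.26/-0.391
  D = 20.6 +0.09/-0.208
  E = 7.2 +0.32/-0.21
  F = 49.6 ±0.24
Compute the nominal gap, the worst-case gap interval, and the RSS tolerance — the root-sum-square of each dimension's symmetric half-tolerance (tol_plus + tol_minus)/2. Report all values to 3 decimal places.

nominal=-33.700 wc=[-35.052,-32.202] rss=0.604

Stack each dimension's contribution:
  -A: nom -12.900 → Σnom=-12.900; wc +0.370/-0.210 → slack +0.370/-0.210; half-tol=0.290, Σhalf²=0.084100
  +B: nom +37.800 → Σnom=24.900; wc +0.210/-0.101 → slack +0.580/-0.311; half-tol=0.155, Σhalf²=0.108280
  +C: nom +18.800 → Σnom=43.700; wc +0.260/-0.391 → slack +0.840/-0.702; half-tol=0.326, Σhalf²=0.214230
  -D: nom -20.600 → Σnom=23.100; wc +0.208/-0.090 → slack +1.048/-0.792; half-tol=0.149, Σhalf²=0.236431
  -E: nom -7.200 → Σnom=15.900; wc +0.210/-0.320 → slack +1.258/-1.112; half-tol=0.265, Σhalf²=0.306656
  -F: nom -49.600 → Σnom=-33.700; wc +0.240/-0.240 → slack +1.498/-1.352; half-tol=0.240, Σhalf²=0.364256
Nominal = -33.700. Worst-case = [-33.700 - 1.352, -33.700 + 1.498] = [-35.052, -32.202]. RSS = √0.364256 = 0.604.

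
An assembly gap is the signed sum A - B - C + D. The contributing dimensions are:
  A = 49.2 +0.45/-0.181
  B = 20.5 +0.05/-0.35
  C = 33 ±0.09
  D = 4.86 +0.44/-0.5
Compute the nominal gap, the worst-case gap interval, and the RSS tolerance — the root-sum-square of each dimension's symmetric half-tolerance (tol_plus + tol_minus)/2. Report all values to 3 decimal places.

Stack each dimension's contribution:
  +A: nom +49.200 → Σnom=49.200; wc +0.450/-0.181 → slack +0.450/-0.181; half-tol=0.316, Σhalf²=0.099540
  -B: nom -20.500 → Σnom=28.700; wc +0.350/-0.050 → slack +0.800/-0.231; half-tol=0.200, Σhalf²=0.139540
  -C: nom -33.000 → Σnom=-4.300; wc +0.090/-0.090 → slack +0.890/-0.321; half-tol=0.090, Σhalf²=0.147640
  +D: nom +4.860 → Σnom=0.560; wc +0.440/-0.500 → slack +1.330/-0.821; half-tol=0.470, Σhalf²=0.368540
Nominal = 0.560. Worst-case = [0.560 - 0.821, 0.560 + 1.330] = [-0.261, 1.890]. RSS = √0.368540 = 0.607.

nominal=0.560 wc=[-0.261,1.890] rss=0.607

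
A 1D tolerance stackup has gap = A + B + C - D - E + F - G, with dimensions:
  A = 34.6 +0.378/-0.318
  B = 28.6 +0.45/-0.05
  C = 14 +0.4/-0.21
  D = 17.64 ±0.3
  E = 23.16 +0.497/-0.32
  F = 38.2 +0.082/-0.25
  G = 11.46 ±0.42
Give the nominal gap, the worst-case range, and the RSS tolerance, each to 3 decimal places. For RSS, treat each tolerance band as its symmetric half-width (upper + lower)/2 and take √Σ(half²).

Stack each dimension's contribution:
  +A: nom +34.600 → Σnom=34.600; wc +0.378/-0.318 → slack +0.378/-0.318; half-tol=0.348, Σhalf²=0.121104
  +B: nom +28.600 → Σnom=63.200; wc +0.450/-0.050 → slack +0.828/-0.368; half-tol=0.250, Σhalf²=0.183604
  +C: nom +14.000 → Σnom=77.200; wc +0.400/-0.210 → slack +1.228/-0.578; half-tol=0.305, Σhalf²=0.276629
  -D: nom -17.640 → Σnom=59.560; wc +0.300/-0.300 → slack +1.528/-0.878; half-tol=0.300, Σhalf²=0.366629
  -E: nom -23.160 → Σnom=36.400; wc +0.320/-0.497 → slack +1.848/-1.375; half-tol=0.408, Σhalf²=0.533501
  +F: nom +38.200 → Σnom=74.600; wc +0.082/-0.250 → slack +1.930/-1.625; half-tol=0.166, Σhalf²=0.561057
  -G: nom -11.460 → Σnom=63.140; wc +0.420/-0.420 → slack +2.350/-2.045; half-tol=0.420, Σhalf²=0.737457
Nominal = 63.140. Worst-case = [63.140 - 2.045, 63.140 + 2.350] = [61.095, 65.490]. RSS = √0.737457 = 0.859.

nominal=63.140 wc=[61.095,65.490] rss=0.859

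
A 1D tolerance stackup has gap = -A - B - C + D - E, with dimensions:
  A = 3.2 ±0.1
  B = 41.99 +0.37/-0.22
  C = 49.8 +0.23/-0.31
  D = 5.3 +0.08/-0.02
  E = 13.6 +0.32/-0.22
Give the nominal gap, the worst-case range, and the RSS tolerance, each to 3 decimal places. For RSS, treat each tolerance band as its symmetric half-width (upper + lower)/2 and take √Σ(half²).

nominal=-103.290 wc=[-104.330,-102.360] rss=0.495

Stack each dimension's contribution:
  -A: nom -3.200 → Σnom=-3.200; wc +0.100/-0.100 → slack +0.100/-0.100; half-tol=0.100, Σhalf²=0.010000
  -B: nom -41.990 → Σnom=-45.190; wc +0.220/-0.370 → slack +0.320/-0.470; half-tol=0.295, Σhalf²=0.097025
  -C: nom -49.800 → Σnom=-94.990; wc +0.310/-0.230 → slack +0.630/-0.700; half-tol=0.270, Σhalf²=0.169925
  +D: nom +5.300 → Σnom=-89.690; wc +0.080/-0.020 → slack +0.710/-0.720; half-tol=0.050, Σhalf²=0.172425
  -E: nom -13.600 → Σnom=-103.290; wc +0.220/-0.320 → slack +0.930/-1.040; half-tol=0.270, Σhalf²=0.245325
Nominal = -103.290. Worst-case = [-103.290 - 1.040, -103.290 + 0.930] = [-104.330, -102.360]. RSS = √0.245325 = 0.495.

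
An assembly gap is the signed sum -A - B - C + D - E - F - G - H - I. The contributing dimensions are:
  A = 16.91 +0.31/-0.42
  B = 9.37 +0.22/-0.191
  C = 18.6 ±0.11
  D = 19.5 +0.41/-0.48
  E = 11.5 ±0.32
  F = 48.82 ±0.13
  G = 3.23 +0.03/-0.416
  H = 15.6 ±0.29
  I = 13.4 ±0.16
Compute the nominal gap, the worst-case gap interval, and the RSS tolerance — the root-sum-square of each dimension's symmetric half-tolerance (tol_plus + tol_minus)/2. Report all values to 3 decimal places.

nominal=-117.930 wc=[-119.980,-115.483] rss=0.815

Stack each dimension's contribution:
  -A: nom -16.910 → Σnom=-16.910; wc +0.420/-0.310 → slack +0.420/-0.310; half-tol=0.365, Σhalf²=0.133225
  -B: nom -9.370 → Σnom=-26.280; wc +0.191/-0.220 → slack +0.611/-0.530; half-tol=0.206, Σhalf²=0.175455
  -C: nom -18.600 → Σnom=-44.880; wc +0.110/-0.110 → slack +0.721/-0.640; half-tol=0.110, Σhalf²=0.187555
  +D: nom +19.500 → Σnom=-25.380; wc +0.410/-0.480 → slack +1.131/-1.120; half-tol=0.445, Σhalf²=0.385580
  -E: nom -11.500 → Σnom=-36.880; wc +0.320/-0.320 → slack +1.451/-1.440; half-tol=0.320, Σhalf²=0.487980
  -F: nom -48.820 → Σnom=-85.700; wc +0.130/-0.130 → slack +1.581/-1.570; half-tol=0.130, Σhalf²=0.504880
  -G: nom -3.230 → Σnom=-88.930; wc +0.416/-0.030 → slack +1.997/-1.600; half-tol=0.223, Σhalf²=0.554609
  -H: nom -15.600 → Σnom=-104.530; wc +0.290/-0.290 → slack +2.287/-1.890; half-tol=0.290, Σhalf²=0.638709
  -I: nom -13.400 → Σnom=-117.930; wc +0.160/-0.160 → slack +2.447/-2.050; half-tol=0.160, Σhalf²=0.664309
Nominal = -117.930. Worst-case = [-117.930 - 2.050, -117.930 + 2.447] = [-119.980, -115.483]. RSS = √0.664309 = 0.815.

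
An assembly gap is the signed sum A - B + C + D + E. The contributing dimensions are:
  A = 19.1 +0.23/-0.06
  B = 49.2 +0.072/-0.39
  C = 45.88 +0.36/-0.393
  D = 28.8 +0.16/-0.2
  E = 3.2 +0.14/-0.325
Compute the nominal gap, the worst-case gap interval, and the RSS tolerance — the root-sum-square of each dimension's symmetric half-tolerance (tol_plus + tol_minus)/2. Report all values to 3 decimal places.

Stack each dimension's contribution:
  +A: nom +19.100 → Σnom=19.100; wc +0.230/-0.060 → slack +0.230/-0.060; half-tol=0.145, Σhalf²=0.021025
  -B: nom -49.200 → Σnom=-30.100; wc +0.390/-0.072 → slack +0.620/-0.132; half-tol=0.231, Σhalf²=0.074386
  +C: nom +45.880 → Σnom=15.780; wc +0.360/-0.393 → slack +0.980/-0.525; half-tol=0.377, Σhalf²=0.216138
  +D: nom +28.800 → Σnom=44.580; wc +0.160/-0.200 → slack +1.140/-0.725; half-tol=0.180, Σhalf²=0.248538
  +E: nom +3.200 → Σnom=47.780; wc +0.140/-0.325 → slack +1.280/-1.050; half-tol=0.233, Σhalf²=0.302595
Nominal = 47.780. Worst-case = [47.780 - 1.050, 47.780 + 1.280] = [46.730, 49.060]. RSS = √0.302595 = 0.550.

nominal=47.780 wc=[46.730,49.060] rss=0.550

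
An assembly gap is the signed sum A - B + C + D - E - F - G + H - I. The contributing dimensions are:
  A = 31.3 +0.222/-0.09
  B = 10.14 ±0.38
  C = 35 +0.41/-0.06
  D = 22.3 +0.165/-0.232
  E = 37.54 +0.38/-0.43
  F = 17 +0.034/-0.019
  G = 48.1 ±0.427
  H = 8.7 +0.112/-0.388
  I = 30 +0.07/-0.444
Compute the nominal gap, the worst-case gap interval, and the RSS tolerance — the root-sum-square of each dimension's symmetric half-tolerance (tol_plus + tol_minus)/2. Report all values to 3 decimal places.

nominal=-45.480 wc=[-47.541,-42.871] rss=0.860

Stack each dimension's contribution:
  +A: nom +31.300 → Σnom=31.300; wc +0.222/-0.090 → slack +0.222/-0.090; half-tol=0.156, Σhalf²=0.024336
  -B: nom -10.140 → Σnom=21.160; wc +0.380/-0.380 → slack +0.602/-0.470; half-tol=0.380, Σhalf²=0.168736
  +C: nom +35.000 → Σnom=56.160; wc +0.410/-0.060 → slack +1.012/-0.530; half-tol=0.235, Σhalf²=0.223961
  +D: nom +22.300 → Σnom=78.460; wc +0.165/-0.232 → slack +1.177/-0.762; half-tol=0.199, Σhalf²=0.263363
  -E: nom -37.540 → Σnom=40.920; wc +0.430/-0.380 → slack +1.607/-1.142; half-tol=0.405, Σhalf²=0.427388
  -F: nom -17.000 → Σnom=23.920; wc +0.019/-0.034 → slack +1.626/-1.176; half-tol=0.027, Σhalf²=0.428091
  -G: nom -48.100 → Σnom=-24.180; wc +0.427/-0.427 → slack +2.053/-1.603; half-tol=0.427, Σhalf²=0.610420
  +H: nom +8.700 → Σnom=-15.480; wc +0.112/-0.388 → slack +2.165/-1.991; half-tol=0.250, Σhalf²=0.672920
  -I: nom -30.000 → Σnom=-45.480; wc +0.444/-0.070 → slack +2.609/-2.061; half-tol=0.257, Σhalf²=0.738969
Nominal = -45.480. Worst-case = [-45.480 - 2.061, -45.480 + 2.609] = [-47.541, -42.871]. RSS = √0.738969 = 0.860.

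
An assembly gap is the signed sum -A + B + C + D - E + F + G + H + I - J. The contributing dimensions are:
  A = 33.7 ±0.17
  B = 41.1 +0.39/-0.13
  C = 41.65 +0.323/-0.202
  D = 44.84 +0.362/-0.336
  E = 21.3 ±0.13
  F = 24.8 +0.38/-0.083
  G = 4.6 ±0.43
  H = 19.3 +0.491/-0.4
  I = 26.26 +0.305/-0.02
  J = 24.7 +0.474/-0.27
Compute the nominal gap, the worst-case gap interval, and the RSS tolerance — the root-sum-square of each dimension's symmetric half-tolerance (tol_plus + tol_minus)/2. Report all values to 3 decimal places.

nominal=122.850 wc=[120.475,126.101] rss=0.952

Stack each dimension's contribution:
  -A: nom -33.700 → Σnom=-33.700; wc +0.170/-0.170 → slack +0.170/-0.170; half-tol=0.170, Σhalf²=0.028900
  +B: nom +41.100 → Σnom=7.400; wc +0.390/-0.130 → slack +0.560/-0.300; half-tol=0.260, Σhalf²=0.096500
  +C: nom +41.650 → Σnom=49.050; wc +0.323/-0.202 → slack +0.883/-0.502; half-tol=0.263, Σhalf²=0.165406
  +D: nom +44.840 → Σnom=93.890; wc +0.362/-0.336 → slack +1.245/-0.838; half-tol=0.349, Σhalf²=0.287207
  -E: nom -21.300 → Σnom=72.590; wc +0.130/-0.130 → slack +1.375/-0.968; half-tol=0.130, Σhalf²=0.304107
  +F: nom +24.800 → Σnom=97.390; wc +0.380/-0.083 → slack +1.755/-1.051; half-tol=0.232, Σhalf²=0.357700
  +G: nom +4.600 → Σnom=101.990; wc +0.430/-0.430 → slack +2.185/-1.481; half-tol=0.430, Σhalf²=0.542600
  +H: nom +19.300 → Σnom=121.290; wc +0.491/-0.400 → slack +2.676/-1.881; half-tol=0.446, Σhalf²=0.741070
  +I: nom +26.260 → Σnom=147.550; wc +0.305/-0.020 → slack +2.981/-1.901; half-tol=0.163, Σhalf²=0.767476
  -J: nom -24.700 → Σnom=122.850; wc +0.270/-0.474 → slack +3.251/-2.375; half-tol=0.372, Σhalf²=0.905860
Nominal = 122.850. Worst-case = [122.850 - 2.375, 122.850 + 3.251] = [120.475, 126.101]. RSS = √0.905860 = 0.952.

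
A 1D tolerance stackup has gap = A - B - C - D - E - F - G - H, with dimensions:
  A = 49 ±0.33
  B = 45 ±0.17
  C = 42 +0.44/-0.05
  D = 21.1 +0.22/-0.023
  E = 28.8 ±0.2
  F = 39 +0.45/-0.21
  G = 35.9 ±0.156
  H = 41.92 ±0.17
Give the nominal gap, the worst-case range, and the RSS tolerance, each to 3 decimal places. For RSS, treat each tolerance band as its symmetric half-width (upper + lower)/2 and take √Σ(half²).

Stack each dimension's contribution:
  +A: nom +49.000 → Σnom=49.000; wc +0.330/-0.330 → slack +0.330/-0.330; half-tol=0.330, Σhalf²=0.108900
  -B: nom -45.000 → Σnom=4.000; wc +0.170/-0.170 → slack +0.500/-0.500; half-tol=0.170, Σhalf²=0.137800
  -C: nom -42.000 → Σnom=-38.000; wc +0.050/-0.440 → slack +0.550/-0.940; half-tol=0.245, Σhalf²=0.197825
  -D: nom -21.100 → Σnom=-59.100; wc +0.023/-0.220 → slack +0.573/-1.160; half-tol=0.121, Σhalf²=0.212587
  -E: nom -28.800 → Σnom=-87.900; wc +0.200/-0.200 → slack +0.773/-1.360; half-tol=0.200, Σhalf²=0.252587
  -F: nom -39.000 → Σnom=-126.900; wc +0.210/-0.450 → slack +0.983/-1.810; half-tol=0.330, Σhalf²=0.361487
  -G: nom -35.900 → Σnom=-162.800; wc +0.156/-0.156 → slack +1.139/-1.966; half-tol=0.156, Σhalf²=0.385823
  -H: nom -41.920 → Σnom=-204.720; wc +0.170/-0.170 → slack +1.309/-2.136; half-tol=0.170, Σhalf²=0.414723
Nominal = -204.720. Worst-case = [-204.720 - 2.136, -204.720 + 1.309] = [-206.856, -203.411]. RSS = √0.414723 = 0.644.

nominal=-204.720 wc=[-206.856,-203.411] rss=0.644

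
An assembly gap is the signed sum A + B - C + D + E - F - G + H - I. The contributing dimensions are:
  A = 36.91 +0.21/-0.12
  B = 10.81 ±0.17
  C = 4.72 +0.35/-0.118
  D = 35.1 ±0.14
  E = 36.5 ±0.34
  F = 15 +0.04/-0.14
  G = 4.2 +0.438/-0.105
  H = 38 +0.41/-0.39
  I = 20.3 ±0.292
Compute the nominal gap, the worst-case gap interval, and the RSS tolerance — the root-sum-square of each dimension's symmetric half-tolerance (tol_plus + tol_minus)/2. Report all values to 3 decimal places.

Stack each dimension's contribution:
  +A: nom +36.910 → Σnom=36.910; wc +0.210/-0.120 → slack +0.210/-0.120; half-tol=0.165, Σhalf²=0.027225
  +B: nom +10.810 → Σnom=47.720; wc +0.170/-0.170 → slack +0.380/-0.290; half-tol=0.170, Σhalf²=0.056125
  -C: nom -4.720 → Σnom=43.000; wc +0.118/-0.350 → slack +0.498/-0.640; half-tol=0.234, Σhalf²=0.110881
  +D: nom +35.100 → Σnom=78.100; wc +0.140/-0.140 → slack +0.638/-0.780; half-tol=0.140, Σhalf²=0.130481
  +E: nom +36.500 → Σnom=114.600; wc +0.340/-0.340 → slack +0.978/-1.120; half-tol=0.340, Σhalf²=0.246081
  -F: nom -15.000 → Σnom=99.600; wc +0.140/-0.040 → slack +1.118/-1.160; half-tol=0.090, Σhalf²=0.254181
  -G: nom -4.200 → Σnom=95.400; wc +0.105/-0.438 → slack +1.223/-1.598; half-tol=0.272, Σhalf²=0.327893
  +H: nom +38.000 → Σnom=133.400; wc +0.410/-0.390 → slack +1.633/-1.988; half-tol=0.400, Σhalf²=0.487893
  -I: nom -20.300 → Σnom=113.100; wc +0.292/-0.292 → slack +1.925/-2.280; half-tol=0.292, Σhalf²=0.573157
Nominal = 113.100. Worst-case = [113.100 - 2.280, 113.100 + 1.925] = [110.820, 115.025]. RSS = √0.573157 = 0.757.

nominal=113.100 wc=[110.820,115.025] rss=0.757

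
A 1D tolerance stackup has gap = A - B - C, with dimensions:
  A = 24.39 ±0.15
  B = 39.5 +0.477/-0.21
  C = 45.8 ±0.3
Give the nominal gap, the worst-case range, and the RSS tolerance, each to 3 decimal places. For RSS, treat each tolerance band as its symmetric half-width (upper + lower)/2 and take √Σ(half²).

Stack each dimension's contribution:
  +A: nom +24.390 → Σnom=24.390; wc +0.150/-0.150 → slack +0.150/-0.150; half-tol=0.150, Σhalf²=0.022500
  -B: nom -39.500 → Σnom=-15.110; wc +0.210/-0.477 → slack +0.360/-0.627; half-tol=0.343, Σhalf²=0.140492
  -C: nom -45.800 → Σnom=-60.910; wc +0.300/-0.300 → slack +0.660/-0.927; half-tol=0.300, Σhalf²=0.230492
Nominal = -60.910. Worst-case = [-60.910 - 0.927, -60.910 + 0.660] = [-61.837, -60.250]. RSS = √0.230492 = 0.480.

nominal=-60.910 wc=[-61.837,-60.250] rss=0.480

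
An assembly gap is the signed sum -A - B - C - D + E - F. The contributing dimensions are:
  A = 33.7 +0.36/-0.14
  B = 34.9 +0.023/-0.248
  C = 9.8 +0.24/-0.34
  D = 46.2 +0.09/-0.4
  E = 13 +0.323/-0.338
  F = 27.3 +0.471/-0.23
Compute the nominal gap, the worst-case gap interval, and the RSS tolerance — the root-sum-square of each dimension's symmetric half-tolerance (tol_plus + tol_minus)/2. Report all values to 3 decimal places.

nominal=-138.900 wc=[-140.422,-137.219] rss=0.676

Stack each dimension's contribution:
  -A: nom -33.700 → Σnom=-33.700; wc +0.140/-0.360 → slack +0.140/-0.360; half-tol=0.250, Σhalf²=0.062500
  -B: nom -34.900 → Σnom=-68.600; wc +0.248/-0.023 → slack +0.388/-0.383; half-tol=0.136, Σhalf²=0.080860
  -C: nom -9.800 → Σnom=-78.400; wc +0.340/-0.240 → slack +0.728/-0.623; half-tol=0.290, Σhalf²=0.164960
  -D: nom -46.200 → Σnom=-124.600; wc +0.400/-0.090 → slack +1.128/-0.713; half-tol=0.245, Σhalf²=0.224985
  +E: nom +13.000 → Σnom=-111.600; wc +0.323/-0.338 → slack +1.451/-1.051; half-tol=0.331, Σhalf²=0.334216
  -F: nom -27.300 → Σnom=-138.900; wc +0.230/-0.471 → slack +1.681/-1.522; half-tol=0.350, Σhalf²=0.457066
Nominal = -138.900. Worst-case = [-138.900 - 1.522, -138.900 + 1.681] = [-140.422, -137.219]. RSS = √0.457066 = 0.676.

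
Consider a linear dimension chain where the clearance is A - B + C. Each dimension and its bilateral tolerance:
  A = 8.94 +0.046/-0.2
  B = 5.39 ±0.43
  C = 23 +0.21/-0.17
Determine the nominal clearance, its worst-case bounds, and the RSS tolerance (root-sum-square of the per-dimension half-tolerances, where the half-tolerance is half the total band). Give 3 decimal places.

Stack each dimension's contribution:
  +A: nom +8.940 → Σnom=8.940; wc +0.046/-0.200 → slack +0.046/-0.200; half-tol=0.123, Σhalf²=0.015129
  -B: nom -5.390 → Σnom=3.550; wc +0.430/-0.430 → slack +0.476/-0.630; half-tol=0.430, Σhalf²=0.200029
  +C: nom +23.000 → Σnom=26.550; wc +0.210/-0.170 → slack +0.686/-0.800; half-tol=0.190, Σhalf²=0.236129
Nominal = 26.550. Worst-case = [26.550 - 0.800, 26.550 + 0.686] = [25.750, 27.236]. RSS = √0.236129 = 0.486.

nominal=26.550 wc=[25.750,27.236] rss=0.486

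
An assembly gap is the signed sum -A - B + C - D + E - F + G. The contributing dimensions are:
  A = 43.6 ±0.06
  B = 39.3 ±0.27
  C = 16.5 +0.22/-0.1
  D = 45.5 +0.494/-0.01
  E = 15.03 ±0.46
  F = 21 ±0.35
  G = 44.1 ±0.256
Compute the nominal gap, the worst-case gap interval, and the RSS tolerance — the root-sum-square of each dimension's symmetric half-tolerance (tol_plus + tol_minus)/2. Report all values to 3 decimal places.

nominal=-73.770 wc=[-75.760,-72.144] rss=0.752

Stack each dimension's contribution:
  -A: nom -43.600 → Σnom=-43.600; wc +0.060/-0.060 → slack +0.060/-0.060; half-tol=0.060, Σhalf²=0.003600
  -B: nom -39.300 → Σnom=-82.900; wc +0.270/-0.270 → slack +0.330/-0.330; half-tol=0.270, Σhalf²=0.076500
  +C: nom +16.500 → Σnom=-66.400; wc +0.220/-0.100 → slack +0.550/-0.430; half-tol=0.160, Σhalf²=0.102100
  -D: nom -45.500 → Σnom=-111.900; wc +0.010/-0.494 → slack +0.560/-0.924; half-tol=0.252, Σhalf²=0.165604
  +E: nom +15.030 → Σnom=-96.870; wc +0.460/-0.460 → slack +1.020/-1.384; half-tol=0.460, Σhalf²=0.377204
  -F: nom -21.000 → Σnom=-117.870; wc +0.350/-0.350 → slack +1.370/-1.734; half-tol=0.350, Σhalf²=0.499704
  +G: nom +44.100 → Σnom=-73.770; wc +0.256/-0.256 → slack +1.626/-1.990; half-tol=0.256, Σhalf²=0.565240
Nominal = -73.770. Worst-case = [-73.770 - 1.990, -73.770 + 1.626] = [-75.760, -72.144]. RSS = √0.565240 = 0.752.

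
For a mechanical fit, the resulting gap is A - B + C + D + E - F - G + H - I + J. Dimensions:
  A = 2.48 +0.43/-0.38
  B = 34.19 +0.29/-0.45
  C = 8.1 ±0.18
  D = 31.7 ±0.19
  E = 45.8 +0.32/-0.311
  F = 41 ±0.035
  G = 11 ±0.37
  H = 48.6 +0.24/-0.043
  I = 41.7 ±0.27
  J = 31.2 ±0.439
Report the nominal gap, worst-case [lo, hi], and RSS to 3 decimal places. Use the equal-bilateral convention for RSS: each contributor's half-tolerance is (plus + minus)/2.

Stack each dimension's contribution:
  +A: nom +2.480 → Σnom=2.480; wc +0.430/-0.380 → slack +0.430/-0.380; half-tol=0.405, Σhalf²=0.164025
  -B: nom -34.190 → Σnom=-31.710; wc +0.450/-0.290 → slack +0.880/-0.670; half-tol=0.370, Σhalf²=0.300925
  +C: nom +8.100 → Σnom=-23.610; wc +0.180/-0.180 → slack +1.060/-0.850; half-tol=0.180, Σhalf²=0.333325
  +D: nom +31.700 → Σnom=8.090; wc +0.190/-0.190 → slack +1.250/-1.040; half-tol=0.190, Σhalf²=0.369425
  +E: nom +45.800 → Σnom=53.890; wc +0.320/-0.311 → slack +1.570/-1.351; half-tol=0.316, Σhalf²=0.468965
  -F: nom -41.000 → Σnom=12.890; wc +0.035/-0.035 → slack +1.605/-1.386; half-tol=0.035, Σhalf²=0.470190
  -G: nom -11.000 → Σnom=1.890; wc +0.370/-0.370 → slack +1.975/-1.756; half-tol=0.370, Σhalf²=0.607090
  +H: nom +48.600 → Σnom=50.490; wc +0.240/-0.043 → slack +2.215/-1.799; half-tol=0.141, Σhalf²=0.627112
  -I: nom -41.700 → Σnom=8.790; wc +0.270/-0.270 → slack +2.485/-2.069; half-tol=0.270, Σhalf²=0.700012
  +J: nom +31.200 → Σnom=39.990; wc +0.439/-0.439 → slack +2.924/-2.508; half-tol=0.439, Σhalf²=0.892733
Nominal = 39.990. Worst-case = [39.990 - 2.508, 39.990 + 2.924] = [37.482, 42.914]. RSS = √0.892733 = 0.945.

nominal=39.990 wc=[37.482,42.914] rss=0.945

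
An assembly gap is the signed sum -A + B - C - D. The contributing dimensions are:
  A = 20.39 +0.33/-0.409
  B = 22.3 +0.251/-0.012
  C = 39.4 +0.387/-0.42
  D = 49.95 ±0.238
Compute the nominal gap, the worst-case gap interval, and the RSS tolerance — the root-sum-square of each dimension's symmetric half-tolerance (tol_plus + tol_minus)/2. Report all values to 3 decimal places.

nominal=-87.440 wc=[-88.407,-86.122] rss=0.611

Stack each dimension's contribution:
  -A: nom -20.390 → Σnom=-20.390; wc +0.409/-0.330 → slack +0.409/-0.330; half-tol=0.369, Σhalf²=0.136530
  +B: nom +22.300 → Σnom=1.910; wc +0.251/-0.012 → slack +0.660/-0.342; half-tol=0.132, Σhalf²=0.153823
  -C: nom -39.400 → Σnom=-37.490; wc +0.420/-0.387 → slack +1.080/-0.729; half-tol=0.403, Σhalf²=0.316635
  -D: nom -49.950 → Σnom=-87.440; wc +0.238/-0.238 → slack +1.318/-0.967; half-tol=0.238, Σhalf²=0.373279
Nominal = -87.440. Worst-case = [-87.440 - 0.967, -87.440 + 1.318] = [-88.407, -86.122]. RSS = √0.373279 = 0.611.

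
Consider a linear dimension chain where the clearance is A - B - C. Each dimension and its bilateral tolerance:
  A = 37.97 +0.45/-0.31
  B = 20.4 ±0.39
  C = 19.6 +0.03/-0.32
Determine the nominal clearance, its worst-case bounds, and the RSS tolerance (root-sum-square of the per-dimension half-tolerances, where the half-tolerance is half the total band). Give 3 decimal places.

Stack each dimension's contribution:
  +A: nom +37.970 → Σnom=37.970; wc +0.450/-0.310 → slack +0.450/-0.310; half-tol=0.380, Σhalf²=0.144400
  -B: nom -20.400 → Σnom=17.570; wc +0.390/-0.390 → slack +0.840/-0.700; half-tol=0.390, Σhalf²=0.296500
  -C: nom -19.600 → Σnom=-2.030; wc +0.320/-0.030 → slack +1.160/-0.730; half-tol=0.175, Σhalf²=0.327125
Nominal = -2.030. Worst-case = [-2.030 - 0.730, -2.030 + 1.160] = [-2.760, -0.870]. RSS = √0.327125 = 0.572.

nominal=-2.030 wc=[-2.760,-0.870] rss=0.572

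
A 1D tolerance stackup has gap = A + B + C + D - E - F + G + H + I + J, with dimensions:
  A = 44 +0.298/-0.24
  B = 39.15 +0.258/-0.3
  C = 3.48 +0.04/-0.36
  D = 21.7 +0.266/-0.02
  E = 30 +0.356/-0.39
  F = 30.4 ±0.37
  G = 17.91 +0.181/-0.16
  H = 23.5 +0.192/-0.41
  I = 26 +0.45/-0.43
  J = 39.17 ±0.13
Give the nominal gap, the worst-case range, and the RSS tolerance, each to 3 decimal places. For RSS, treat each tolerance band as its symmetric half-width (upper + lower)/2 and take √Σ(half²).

nominal=154.510 wc=[151.734,157.085] rss=0.904

Stack each dimension's contribution:
  +A: nom +44.000 → Σnom=44.000; wc +0.298/-0.240 → slack +0.298/-0.240; half-tol=0.269, Σhalf²=0.072361
  +B: nom +39.150 → Σnom=83.150; wc +0.258/-0.300 → slack +0.556/-0.540; half-tol=0.279, Σhalf²=0.150202
  +C: nom +3.480 → Σnom=86.630; wc +0.040/-0.360 → slack +0.596/-0.900; half-tol=0.200, Σhalf²=0.190202
  +D: nom +21.700 → Σnom=108.330; wc +0.266/-0.020 → slack +0.862/-0.920; half-tol=0.143, Σhalf²=0.210651
  -E: nom -30.000 → Σnom=78.330; wc +0.390/-0.356 → slack +1.252/-1.276; half-tol=0.373, Σhalf²=0.349780
  -F: nom -30.400 → Σnom=47.930; wc +0.370/-0.370 → slack +1.622/-1.646; half-tol=0.370, Σhalf²=0.486680
  +G: nom +17.910 → Σnom=65.840; wc +0.181/-0.160 → slack +1.803/-1.806; half-tol=0.170, Σhalf²=0.515750
  +H: nom +23.500 → Σnom=89.340; wc +0.192/-0.410 → slack +1.995/-2.216; half-tol=0.301, Σhalf²=0.606351
  +I: nom +26.000 → Σnom=115.340; wc +0.450/-0.430 → slack +2.445/-2.646; half-tol=0.440, Σhalf²=0.799951
  +J: nom +39.170 → Σnom=154.510; wc +0.130/-0.130 → slack +2.575/-2.776; half-tol=0.130, Σhalf²=0.816851
Nominal = 154.510. Worst-case = [154.510 - 2.776, 154.510 + 2.575] = [151.734, 157.085]. RSS = √0.816851 = 0.904.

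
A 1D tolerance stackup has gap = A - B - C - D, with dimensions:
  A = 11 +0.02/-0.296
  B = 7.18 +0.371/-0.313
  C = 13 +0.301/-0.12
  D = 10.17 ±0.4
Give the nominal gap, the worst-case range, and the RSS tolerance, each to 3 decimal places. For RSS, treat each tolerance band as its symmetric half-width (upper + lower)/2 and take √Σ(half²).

Stack each dimension's contribution:
  +A: nom +11.000 → Σnom=11.000; wc +0.020/-0.296 → slack +0.020/-0.296; half-tol=0.158, Σhalf²=0.024964
  -B: nom -7.180 → Σnom=3.820; wc +0.313/-0.371 → slack +0.333/-0.667; half-tol=0.342, Σhalf²=0.141928
  -C: nom -13.000 → Σnom=-9.180; wc +0.120/-0.301 → slack +0.453/-0.968; half-tol=0.210, Σhalf²=0.186238
  -D: nom -10.170 → Σnom=-19.350; wc +0.400/-0.400 → slack +0.853/-1.368; half-tol=0.400, Σhalf²=0.346238
Nominal = -19.350. Worst-case = [-19.350 - 1.368, -19.350 + 0.853] = [-20.718, -18.497]. RSS = √0.346238 = 0.588.

nominal=-19.350 wc=[-20.718,-18.497] rss=0.588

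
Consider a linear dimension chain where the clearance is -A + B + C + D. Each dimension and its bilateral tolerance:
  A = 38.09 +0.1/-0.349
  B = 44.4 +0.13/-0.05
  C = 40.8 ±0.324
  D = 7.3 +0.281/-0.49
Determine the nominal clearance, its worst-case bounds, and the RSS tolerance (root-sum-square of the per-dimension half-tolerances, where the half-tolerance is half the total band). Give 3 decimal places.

nominal=54.410 wc=[53.446,55.494] rss=0.559

Stack each dimension's contribution:
  -A: nom -38.090 → Σnom=-38.090; wc +0.349/-0.100 → slack +0.349/-0.100; half-tol=0.224, Σhalf²=0.050400
  +B: nom +44.400 → Σnom=6.310; wc +0.130/-0.050 → slack +0.479/-0.150; half-tol=0.090, Σhalf²=0.058500
  +C: nom +40.800 → Σnom=47.110; wc +0.324/-0.324 → slack +0.803/-0.474; half-tol=0.324, Σhalf²=0.163476
  +D: nom +7.300 → Σnom=54.410; wc +0.281/-0.490 → slack +1.084/-0.964; half-tol=0.386, Σhalf²=0.312086
Nominal = 54.410. Worst-case = [54.410 - 0.964, 54.410 + 1.084] = [53.446, 55.494]. RSS = √0.312086 = 0.559.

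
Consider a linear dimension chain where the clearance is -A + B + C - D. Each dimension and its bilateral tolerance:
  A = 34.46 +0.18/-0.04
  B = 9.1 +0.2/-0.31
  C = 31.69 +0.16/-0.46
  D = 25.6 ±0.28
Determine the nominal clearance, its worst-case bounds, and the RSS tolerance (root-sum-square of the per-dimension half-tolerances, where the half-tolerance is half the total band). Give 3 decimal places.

Stack each dimension's contribution:
  -A: nom -34.460 → Σnom=-34.460; wc +0.040/-0.180 → slack +0.040/-0.180; half-tol=0.110, Σhalf²=0.012100
  +B: nom +9.100 → Σnom=-25.360; wc +0.200/-0.310 → slack +0.240/-0.490; half-tol=0.255, Σhalf²=0.077125
  +C: nom +31.690 → Σnom=6.330; wc +0.160/-0.460 → slack +0.400/-0.950; half-tol=0.310, Σhalf²=0.173225
  -D: nom -25.600 → Σnom=-19.270; wc +0.280/-0.280 → slack +0.680/-1.230; half-tol=0.280, Σhalf²=0.251625
Nominal = -19.270. Worst-case = [-19.270 - 1.230, -19.270 + 0.680] = [-20.500, -18.590]. RSS = √0.251625 = 0.502.

nominal=-19.270 wc=[-20.500,-18.590] rss=0.502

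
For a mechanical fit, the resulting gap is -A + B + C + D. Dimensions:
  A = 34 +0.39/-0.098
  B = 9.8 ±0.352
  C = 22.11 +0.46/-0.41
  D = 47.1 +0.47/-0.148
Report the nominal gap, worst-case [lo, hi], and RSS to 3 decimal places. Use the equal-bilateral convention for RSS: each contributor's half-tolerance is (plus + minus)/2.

Stack each dimension's contribution:
  -A: nom -34.000 → Σnom=-34.000; wc +0.098/-0.390 → slack +0.098/-0.390; half-tol=0.244, Σhalf²=0.059536
  +B: nom +9.800 → Σnom=-24.200; wc +0.352/-0.352 → slack +0.450/-0.742; half-tol=0.352, Σhalf²=0.183440
  +C: nom +22.110 → Σnom=-2.090; wc +0.460/-0.410 → slack +0.910/-1.152; half-tol=0.435, Σhalf²=0.372665
  +D: nom +47.100 → Σnom=45.010; wc +0.470/-0.148 → slack +1.380/-1.300; half-tol=0.309, Σhalf²=0.468146
Nominal = 45.010. Worst-case = [45.010 - 1.300, 45.010 + 1.380] = [43.710, 46.390]. RSS = √0.468146 = 0.684.

nominal=45.010 wc=[43.710,46.390] rss=0.684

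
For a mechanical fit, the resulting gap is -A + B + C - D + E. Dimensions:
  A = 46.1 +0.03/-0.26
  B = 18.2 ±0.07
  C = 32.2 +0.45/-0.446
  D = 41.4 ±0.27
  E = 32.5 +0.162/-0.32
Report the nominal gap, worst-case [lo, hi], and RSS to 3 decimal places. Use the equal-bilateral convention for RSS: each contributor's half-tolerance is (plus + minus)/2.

Stack each dimension's contribution:
  -A: nom -46.100 → Σnom=-46.100; wc +0.260/-0.030 → slack +0.260/-0.030; half-tol=0.145, Σhalf²=0.021025
  +B: nom +18.200 → Σnom=-27.900; wc +0.070/-0.070 → slack +0.330/-0.100; half-tol=0.070, Σhalf²=0.025925
  +C: nom +32.200 → Σnom=4.300; wc +0.450/-0.446 → slack +0.780/-0.546; half-tol=0.448, Σhalf²=0.226629
  -D: nom -41.400 → Σnom=-37.100; wc +0.270/-0.270 → slack +1.050/-0.816; half-tol=0.270, Σhalf²=0.299529
  +E: nom +32.500 → Σnom=-4.600; wc +0.162/-0.320 → slack +1.212/-1.136; half-tol=0.241, Σhalf²=0.357610
Nominal = -4.600. Worst-case = [-4.600 - 1.136, -4.600 + 1.212] = [-5.736, -3.388]. RSS = √0.357610 = 0.598.

nominal=-4.600 wc=[-5.736,-3.388] rss=0.598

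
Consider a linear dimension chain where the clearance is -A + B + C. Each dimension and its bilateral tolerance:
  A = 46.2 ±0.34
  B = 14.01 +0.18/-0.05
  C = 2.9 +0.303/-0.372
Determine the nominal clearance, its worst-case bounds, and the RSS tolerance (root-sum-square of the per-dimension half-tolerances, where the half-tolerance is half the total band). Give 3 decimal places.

Stack each dimension's contribution:
  -A: nom -46.200 → Σnom=-46.200; wc +0.340/-0.340 → slack +0.340/-0.340; half-tol=0.340, Σhalf²=0.115600
  +B: nom +14.010 → Σnom=-32.190; wc +0.180/-0.050 → slack +0.520/-0.390; half-tol=0.115, Σhalf²=0.128825
  +C: nom +2.900 → Σnom=-29.290; wc +0.303/-0.372 → slack +0.823/-0.762; half-tol=0.338, Σhalf²=0.242731
Nominal = -29.290. Worst-case = [-29.290 - 0.762, -29.290 + 0.823] = [-30.052, -28.467]. RSS = √0.242731 = 0.493.

nominal=-29.290 wc=[-30.052,-28.467] rss=0.493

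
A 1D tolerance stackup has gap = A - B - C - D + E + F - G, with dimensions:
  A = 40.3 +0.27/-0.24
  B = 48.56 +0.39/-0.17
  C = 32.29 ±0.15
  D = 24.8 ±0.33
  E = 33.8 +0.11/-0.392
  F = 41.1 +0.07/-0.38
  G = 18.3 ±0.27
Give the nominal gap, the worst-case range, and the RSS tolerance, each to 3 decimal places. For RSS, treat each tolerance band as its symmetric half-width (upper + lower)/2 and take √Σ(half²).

nominal=-8.750 wc=[-10.902,-7.380] rss=0.679

Stack each dimension's contribution:
  +A: nom +40.300 → Σnom=40.300; wc +0.270/-0.240 → slack +0.270/-0.240; half-tol=0.255, Σhalf²=0.065025
  -B: nom -48.560 → Σnom=-8.260; wc +0.170/-0.390 → slack +0.440/-0.630; half-tol=0.280, Σhalf²=0.143425
  -C: nom -32.290 → Σnom=-40.550; wc +0.150/-0.150 → slack +0.590/-0.780; half-tol=0.150, Σhalf²=0.165925
  -D: nom -24.800 → Σnom=-65.350; wc +0.330/-0.330 → slack +0.920/-1.110; half-tol=0.330, Σhalf²=0.274825
  +E: nom +33.800 → Σnom=-31.550; wc +0.110/-0.392 → slack +1.030/-1.502; half-tol=0.251, Σhalf²=0.337826
  +F: nom +41.100 → Σnom=9.550; wc +0.070/-0.380 → slack +1.100/-1.882; half-tol=0.225, Σhalf²=0.388451
  -G: nom -18.300 → Σnom=-8.750; wc +0.270/-0.270 → slack +1.370/-2.152; half-tol=0.270, Σhalf²=0.461351
Nominal = -8.750. Worst-case = [-8.750 - 2.152, -8.750 + 1.370] = [-10.902, -7.380]. RSS = √0.461351 = 0.679.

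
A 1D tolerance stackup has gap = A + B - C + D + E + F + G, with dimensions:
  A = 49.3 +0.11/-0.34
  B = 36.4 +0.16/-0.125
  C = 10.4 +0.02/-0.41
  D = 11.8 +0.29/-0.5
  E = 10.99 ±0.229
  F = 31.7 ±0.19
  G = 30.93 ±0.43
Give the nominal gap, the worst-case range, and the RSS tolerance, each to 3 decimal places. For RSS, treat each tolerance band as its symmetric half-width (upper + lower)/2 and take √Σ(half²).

nominal=160.720 wc=[158.886,162.539] rss=0.739

Stack each dimension's contribution:
  +A: nom +49.300 → Σnom=49.300; wc +0.110/-0.340 → slack +0.110/-0.340; half-tol=0.225, Σhalf²=0.050625
  +B: nom +36.400 → Σnom=85.700; wc +0.160/-0.125 → slack +0.270/-0.465; half-tol=0.143, Σhalf²=0.070931
  -C: nom -10.400 → Σnom=75.300; wc +0.410/-0.020 → slack +0.680/-0.485; half-tol=0.215, Σhalf²=0.117156
  +D: nom +11.800 → Σnom=87.100; wc +0.290/-0.500 → slack +0.970/-0.985; half-tol=0.395, Σhalf²=0.273181
  +E: nom +10.990 → Σnom=98.090; wc +0.229/-0.229 → slack +1.199/-1.214; half-tol=0.229, Σhalf²=0.325622
  +F: nom +31.700 → Σnom=129.790; wc +0.190/-0.190 → slack +1.389/-1.404; half-tol=0.190, Σhalf²=0.361722
  +G: nom +30.930 → Σnom=160.720; wc +0.430/-0.430 → slack +1.819/-1.834; half-tol=0.430, Σhalf²=0.546622
Nominal = 160.720. Worst-case = [160.720 - 1.834, 160.720 + 1.819] = [158.886, 162.539]. RSS = √0.546622 = 0.739.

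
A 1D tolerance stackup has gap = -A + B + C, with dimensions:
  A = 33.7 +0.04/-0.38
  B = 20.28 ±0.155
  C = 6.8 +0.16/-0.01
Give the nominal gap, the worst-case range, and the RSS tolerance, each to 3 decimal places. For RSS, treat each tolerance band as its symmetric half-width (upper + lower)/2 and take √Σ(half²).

nominal=-6.620 wc=[-6.825,-5.925] rss=0.274

Stack each dimension's contribution:
  -A: nom -33.700 → Σnom=-33.700; wc +0.380/-0.040 → slack +0.380/-0.040; half-tol=0.210, Σhalf²=0.044100
  +B: nom +20.280 → Σnom=-13.420; wc +0.155/-0.155 → slack +0.535/-0.195; half-tol=0.155, Σhalf²=0.068125
  +C: nom +6.800 → Σnom=-6.620; wc +0.160/-0.010 → slack +0.695/-0.205; half-tol=0.085, Σhalf²=0.075350
Nominal = -6.620. Worst-case = [-6.620 - 0.205, -6.620 + 0.695] = [-6.825, -5.925]. RSS = √0.075350 = 0.274.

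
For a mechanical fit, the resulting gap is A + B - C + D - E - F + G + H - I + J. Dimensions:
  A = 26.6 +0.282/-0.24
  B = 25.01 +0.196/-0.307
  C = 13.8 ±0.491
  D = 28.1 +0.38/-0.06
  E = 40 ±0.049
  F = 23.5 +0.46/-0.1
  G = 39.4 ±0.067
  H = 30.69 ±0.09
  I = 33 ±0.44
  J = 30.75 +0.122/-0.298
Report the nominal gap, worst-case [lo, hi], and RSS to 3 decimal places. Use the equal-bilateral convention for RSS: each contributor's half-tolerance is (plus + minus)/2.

nominal=70.250 wc=[67.748,72.467] rss=0.867

Stack each dimension's contribution:
  +A: nom +26.600 → Σnom=26.600; wc +0.282/-0.240 → slack +0.282/-0.240; half-tol=0.261, Σhalf²=0.068121
  +B: nom +25.010 → Σnom=51.610; wc +0.196/-0.307 → slack +0.478/-0.547; half-tol=0.252, Σhalf²=0.131373
  -C: nom -13.800 → Σnom=37.810; wc +0.491/-0.491 → slack +0.969/-1.038; half-tol=0.491, Σhalf²=0.372454
  +D: nom +28.100 → Σnom=65.910; wc +0.380/-0.060 → slack +1.349/-1.098; half-tol=0.220, Σhalf²=0.420854
  -E: nom -40.000 → Σnom=25.910; wc +0.049/-0.049 → slack +1.398/-1.147; half-tol=0.049, Σhalf²=0.423255
  -F: nom -23.500 → Σnom=2.410; wc +0.100/-0.460 → slack +1.498/-1.607; half-tol=0.280, Σhalf²=0.501655
  +G: nom +39.400 → Σnom=41.810; wc +0.067/-0.067 → slack +1.565/-1.674; half-tol=0.067, Σhalf²=0.506144
  +H: nom +30.690 → Σnom=72.500; wc +0.090/-0.090 → slack +1.655/-1.764; half-tol=0.090, Σhalf²=0.514244
  -I: nom -33.000 → Σnom=39.500; wc +0.440/-0.440 → slack +2.095/-2.204; half-tol=0.440, Σhalf²=0.707844
  +J: nom +30.750 → Σnom=70.250; wc +0.122/-0.298 → slack +2.217/-2.502; half-tol=0.210, Σhalf²=0.751944
Nominal = 70.250. Worst-case = [70.250 - 2.502, 70.250 + 2.217] = [67.748, 72.467]. RSS = √0.751944 = 0.867.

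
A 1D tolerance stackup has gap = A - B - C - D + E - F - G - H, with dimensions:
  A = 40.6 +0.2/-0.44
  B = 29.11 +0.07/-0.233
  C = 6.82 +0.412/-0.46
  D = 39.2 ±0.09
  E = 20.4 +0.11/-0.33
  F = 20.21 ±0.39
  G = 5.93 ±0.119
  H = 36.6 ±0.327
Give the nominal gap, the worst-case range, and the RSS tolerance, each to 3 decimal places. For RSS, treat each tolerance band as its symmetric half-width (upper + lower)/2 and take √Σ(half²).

nominal=-76.870 wc=[-79.048,-74.941] rss=0.803

Stack each dimension's contribution:
  +A: nom +40.600 → Σnom=40.600; wc +0.200/-0.440 → slack +0.200/-0.440; half-tol=0.320, Σhalf²=0.102400
  -B: nom -29.110 → Σnom=11.490; wc +0.233/-0.070 → slack +0.433/-0.510; half-tol=0.152, Σhalf²=0.125352
  -C: nom -6.820 → Σnom=4.670; wc +0.460/-0.412 → slack +0.893/-0.922; half-tol=0.436, Σhalf²=0.315448
  -D: nom -39.200 → Σnom=-34.530; wc +0.090/-0.090 → slack +0.983/-1.012; half-tol=0.090, Σhalf²=0.323548
  +E: nom +20.400 → Σnom=-14.130; wc +0.110/-0.330 → slack +1.093/-1.342; half-tol=0.220, Σhalf²=0.371948
  -F: nom -20.210 → Σnom=-34.340; wc +0.390/-0.390 → slack +1.483/-1.732; half-tol=0.390, Σhalf²=0.524048
  -G: nom -5.930 → Σnom=-40.270; wc +0.119/-0.119 → slack +1.602/-1.851; half-tol=0.119, Σhalf²=0.538209
  -H: nom -36.600 → Σnom=-76.870; wc +0.327/-0.327 → slack +1.929/-2.178; half-tol=0.327, Σhalf²=0.645138
Nominal = -76.870. Worst-case = [-76.870 - 2.178, -76.870 + 1.929] = [-79.048, -74.941]. RSS = √0.645138 = 0.803.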